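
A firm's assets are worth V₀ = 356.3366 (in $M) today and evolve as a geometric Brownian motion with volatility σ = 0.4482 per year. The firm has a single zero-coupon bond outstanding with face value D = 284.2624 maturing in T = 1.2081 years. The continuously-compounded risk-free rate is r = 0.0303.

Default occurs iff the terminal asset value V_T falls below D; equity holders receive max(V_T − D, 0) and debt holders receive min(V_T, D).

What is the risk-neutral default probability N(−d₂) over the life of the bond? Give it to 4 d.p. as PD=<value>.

d₁ = [ln(V₀/D) + (r + σ²/2)T] / (σ√T)
   = [ln(356.3366/284.2624) + (0.0303 + 0.5·0.4482²)·1.2081] / (0.4482·√1.2081)
   = [0.225978 + 0.157949] / 0.492633 = 0.779337
d₂ = d₁ − σ√T = 0.779337 − 0.492633 = 0.286704
risk-neutral PD = N(−d₂) = N(-0.286704) = 0.387169

PD=0.3872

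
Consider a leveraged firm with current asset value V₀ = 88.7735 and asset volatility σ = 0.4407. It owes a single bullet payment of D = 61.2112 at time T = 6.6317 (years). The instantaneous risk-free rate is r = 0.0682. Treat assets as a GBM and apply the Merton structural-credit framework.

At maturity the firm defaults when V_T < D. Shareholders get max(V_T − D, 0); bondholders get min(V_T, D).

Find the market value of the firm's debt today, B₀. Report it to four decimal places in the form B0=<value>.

B0=30.6168

d₁ = [ln(V₀/D) + (r + σ²/2)T] / (σ√T)
   = [ln(88.7735/61.2112) + (0.0682 + 0.5·0.4407²)·6.6317] / (0.4407·√6.6317)
   = [0.371758 + 1.096275] / 1.134894 = 1.293541
d₂ = d₁ − σ√T = 1.293541 − 1.134894 = 0.158647
N(d₁) = 0.902088,  N(d₂) = 0.563026,  e^(−rT) = 0.636175
E₀ = V₀·N(d₁) − D·e^(−rT)·N(d₂)
   = 88.7735·0.902088 − 61.2112·0.636175·0.563026 = 58.156689
B₀ = V₀ − E₀ = 88.7735 − 58.156689 = 30.616811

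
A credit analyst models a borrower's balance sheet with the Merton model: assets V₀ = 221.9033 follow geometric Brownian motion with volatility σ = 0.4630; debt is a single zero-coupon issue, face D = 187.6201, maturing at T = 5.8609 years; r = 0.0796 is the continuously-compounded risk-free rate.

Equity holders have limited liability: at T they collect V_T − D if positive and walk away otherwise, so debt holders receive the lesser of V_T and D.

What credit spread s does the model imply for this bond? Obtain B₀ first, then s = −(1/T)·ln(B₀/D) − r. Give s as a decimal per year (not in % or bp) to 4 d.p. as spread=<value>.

d₁ = [ln(V₀/D) + (r + σ²/2)T] / (σ√T)
   = [ln(221.9033/187.6201) + (0.0796 + 0.5·0.4630²)·5.8609] / (0.4630·√5.8609)
   = [0.167823 + 1.094725] / 1.120890 = 1.126379
d₂ = d₁ − σ√T = 1.126379 − 1.120890 = 0.005489
N(d₁) = 0.869998,  N(d₂) = 0.502190,  e^(−rT) = 0.627176
E₀ = V₀·N(d₁) − D·e^(−rT)·N(d₂)
   = 221.9033·0.869998 − 187.6201·0.627176·0.502190 = 133.962209
B₀ = V₀ − E₀ = 221.9033 − 133.962209 = 87.941091
spread = −(1/T)·ln(B₀/D) − r = −(1/5.8609)·ln(87.941091/187.6201) − 0.0796 = 0.04968936

spread=0.0497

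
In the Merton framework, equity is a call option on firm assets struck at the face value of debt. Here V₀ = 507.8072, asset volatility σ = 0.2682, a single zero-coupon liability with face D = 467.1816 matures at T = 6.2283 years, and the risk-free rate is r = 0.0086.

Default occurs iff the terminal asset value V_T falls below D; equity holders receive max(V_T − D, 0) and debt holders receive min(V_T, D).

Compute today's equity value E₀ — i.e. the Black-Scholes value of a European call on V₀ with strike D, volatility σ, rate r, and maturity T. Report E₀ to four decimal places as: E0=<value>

d₁ = [ln(V₀/D) + (r + σ²/2)T] / (σ√T)
   = [ln(507.8072/467.1816) + (0.0086 + 0.5·0.2682²)·6.2283] / (0.2682·√6.2283)
   = [0.083384 + 0.277568] / 0.669335 = 0.539269
d₂ = d₁ − σ√T = 0.539269 − 0.669335 = -0.130066
N(d₁) = 0.705149,  N(d₂) = 0.448257,  e^(−rT) = 0.947846
E₀ = V₀·N(d₁) − D·e^(−rT)·N(d₂)
   = 507.8072·0.705149 − 467.1816·0.947846·0.448257 = 159.584444

E0=159.5844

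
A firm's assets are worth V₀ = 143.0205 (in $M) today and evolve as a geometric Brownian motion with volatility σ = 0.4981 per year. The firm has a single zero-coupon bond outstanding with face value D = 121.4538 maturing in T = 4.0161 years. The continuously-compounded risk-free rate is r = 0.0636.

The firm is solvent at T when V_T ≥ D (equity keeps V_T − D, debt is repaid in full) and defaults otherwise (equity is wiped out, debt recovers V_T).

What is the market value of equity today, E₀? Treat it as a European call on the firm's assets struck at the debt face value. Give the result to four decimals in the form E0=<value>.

E0=73.3441

d₁ = [ln(V₀/D) + (r + σ²/2)T] / (σ√T)
   = [ln(143.0205/121.4538) + (0.0636 + 0.5·0.4981²)·4.0161] / (0.4981·√4.0161)
   = [0.163454 + 0.753628] / 0.998203 = 0.918734
d₂ = d₁ − σ√T = 0.918734 − 0.998203 = -0.079469
N(d₁) = 0.820883,  N(d₂) = 0.468330,  e^(−rT) = 0.774588
E₀ = V₀·N(d₁) − D·e^(−rT)·N(d₂)
   = 143.0205·0.820883 − 121.4538·0.774588·0.468330 = 73.344137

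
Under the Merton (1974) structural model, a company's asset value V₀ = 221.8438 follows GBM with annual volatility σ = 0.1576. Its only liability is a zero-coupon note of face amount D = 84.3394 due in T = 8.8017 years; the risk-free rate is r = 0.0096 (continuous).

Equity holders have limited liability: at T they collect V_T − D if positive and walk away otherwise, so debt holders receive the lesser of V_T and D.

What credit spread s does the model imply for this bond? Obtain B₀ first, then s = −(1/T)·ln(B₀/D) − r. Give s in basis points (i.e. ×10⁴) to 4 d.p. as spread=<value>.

d₁ = [ln(V₀/D) + (r + σ²/2)T] / (σ√T)
   = [ln(221.8438/84.3394) + (0.0096 + 0.5·0.1576²)·8.8017] / (0.1576·√8.8017)
   = [0.967124 + 0.193804] / 0.467562 = 2.482937
d₂ = d₁ − σ√T = 2.482937 − 0.467562 = 2.015375
N(d₁) = 0.993485,  N(d₂) = 0.978067,  e^(−rT) = 0.918975
E₀ = V₀·N(d₁) − D·e^(−rT)·N(d₂)
   = 221.8438·0.993485 − 84.3394·0.918975·0.978067 = 144.592550
B₀ = V₀ − E₀ = 221.8438 − 144.592550 = 77.251250
spread = −(1/T)·ln(B₀/D) − r = −(1/8.8017)·ln(77.251250/84.3394) − 0.0096 = 0.00037376
in basis points: 0.00037376 × 10⁴ = 3.7376 bp

spread=3.7376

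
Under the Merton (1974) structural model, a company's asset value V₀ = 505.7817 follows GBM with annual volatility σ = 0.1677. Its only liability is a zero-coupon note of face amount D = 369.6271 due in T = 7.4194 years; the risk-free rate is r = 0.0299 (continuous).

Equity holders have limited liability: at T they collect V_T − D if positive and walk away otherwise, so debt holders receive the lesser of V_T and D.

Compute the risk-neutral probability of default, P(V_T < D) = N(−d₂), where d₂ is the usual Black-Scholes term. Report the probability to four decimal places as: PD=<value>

PD=0.1726

d₁ = [ln(V₀/D) + (r + σ²/2)T] / (σ√T)
   = [ln(505.7817/369.6271) + (0.0299 + 0.5·0.1677²)·7.4194] / (0.1677·√7.4194)
   = [0.313610 + 0.326169] / 0.456791 = 1.400596
d₂ = d₁ − σ√T = 1.400596 − 0.456791 = 0.943805
risk-neutral PD = N(−d₂) = N(-0.943805) = 0.172635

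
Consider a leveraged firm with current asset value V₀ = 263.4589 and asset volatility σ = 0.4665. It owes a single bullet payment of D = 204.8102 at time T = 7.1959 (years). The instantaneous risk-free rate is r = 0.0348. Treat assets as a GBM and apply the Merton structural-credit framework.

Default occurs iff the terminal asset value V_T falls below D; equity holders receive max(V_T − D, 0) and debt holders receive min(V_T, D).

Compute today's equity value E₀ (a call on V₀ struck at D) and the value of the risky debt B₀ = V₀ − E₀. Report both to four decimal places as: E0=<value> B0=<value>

d₁ = [ln(V₀/D) + (r + σ²/2)T] / (σ√T)
   = [ln(263.4589/204.8102) + (0.0348 + 0.5·0.4665²)·7.1959] / (0.4665·√7.1959)
   = [0.251814 + 1.033411] / 1.251394 = 1.027034
d₂ = d₁ − σ√T = 1.027034 − 1.251394 = -0.224360
N(d₁) = 0.847798,  N(d₂) = 0.411239,  e^(−rT) = 0.778476
E₀ = V₀·N(d₁) − D·e^(−rT)·N(d₂)
   = 263.4589·0.847798 − 204.8102·0.778476·0.411239 = 157.792097
B₀ = V₀ − E₀ = 263.4589 − 157.792097 = 105.666803

E0=157.7921 B0=105.6668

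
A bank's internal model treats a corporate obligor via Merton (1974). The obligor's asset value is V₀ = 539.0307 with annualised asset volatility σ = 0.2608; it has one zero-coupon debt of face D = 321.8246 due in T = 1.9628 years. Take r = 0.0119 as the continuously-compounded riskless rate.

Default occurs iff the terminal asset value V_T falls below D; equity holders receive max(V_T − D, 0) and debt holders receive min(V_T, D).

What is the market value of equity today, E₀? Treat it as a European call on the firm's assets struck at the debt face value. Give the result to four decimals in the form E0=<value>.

E0=229.2405

d₁ = [ln(V₀/D) + (r + σ²/2)T] / (σ√T)
   = [ln(539.0307/321.8246) + (0.0119 + 0.5·0.2608²)·1.9628] / (0.2608·√1.9628)
   = [0.515766 + 0.090109] / 0.365381 = 1.658201
d₂ = d₁ − σ√T = 1.658201 − 0.365381 = 1.292820
N(d₁) = 0.951362,  N(d₂) = 0.901963,  e^(−rT) = 0.976913
E₀ = V₀·N(d₁) − D·e^(−rT)·N(d₂)
   = 539.0307·0.951362 − 321.8246·0.976913·0.901963 = 229.240528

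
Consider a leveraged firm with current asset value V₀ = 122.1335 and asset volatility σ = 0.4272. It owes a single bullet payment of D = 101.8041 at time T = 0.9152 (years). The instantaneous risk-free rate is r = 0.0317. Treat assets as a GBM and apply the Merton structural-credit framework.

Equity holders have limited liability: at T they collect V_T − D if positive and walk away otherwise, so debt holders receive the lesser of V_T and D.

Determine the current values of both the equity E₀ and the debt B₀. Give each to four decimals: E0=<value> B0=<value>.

d₁ = [ln(V₀/D) + (r + σ²/2)T] / (σ√T)
   = [ln(122.1335/101.8041) + (0.0317 + 0.5·0.4272²)·0.9152] / (0.4272·√0.9152)
   = [0.182064 + 0.112524] / 0.408686 = 0.720819
d₂ = d₁ − σ√T = 0.720819 − 0.408686 = 0.312133
N(d₁) = 0.764489,  N(d₂) = 0.622530,  e^(−rT) = 0.971405
E₀ = V₀·N(d₁) − D·e^(−rT)·N(d₂)
   = 122.1335·0.764489 − 101.8041·0.971405·0.622530 = 31.805876
B₀ = V₀ − E₀ = 122.1335 − 31.805876 = 90.327624

E0=31.8059 B0=90.3276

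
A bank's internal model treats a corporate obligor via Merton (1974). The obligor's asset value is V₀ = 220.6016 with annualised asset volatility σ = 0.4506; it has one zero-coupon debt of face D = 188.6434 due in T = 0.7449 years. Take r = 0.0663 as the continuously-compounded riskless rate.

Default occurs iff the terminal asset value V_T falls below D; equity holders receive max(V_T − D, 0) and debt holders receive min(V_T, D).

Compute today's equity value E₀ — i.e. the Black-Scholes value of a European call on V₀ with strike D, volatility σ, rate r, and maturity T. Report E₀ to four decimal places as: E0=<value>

E0=55.5249

d₁ = [ln(V₀/D) + (r + σ²/2)T] / (σ√T)
   = [ln(220.6016/188.6434) + (0.0663 + 0.5·0.4506²)·0.7449] / (0.4506·√0.7449)
   = [0.156500 + 0.125009] / 0.388902 = 0.723856
d₂ = d₁ − σ√T = 0.723856 − 0.388902 = 0.334954
N(d₁) = 0.765423,  N(d₂) = 0.631170,  e^(−rT) = 0.951813
E₀ = V₀·N(d₁) − D·e^(−rT)·N(d₂)
   = 220.6016·0.765423 − 188.6434·0.951813·0.631170 = 55.524905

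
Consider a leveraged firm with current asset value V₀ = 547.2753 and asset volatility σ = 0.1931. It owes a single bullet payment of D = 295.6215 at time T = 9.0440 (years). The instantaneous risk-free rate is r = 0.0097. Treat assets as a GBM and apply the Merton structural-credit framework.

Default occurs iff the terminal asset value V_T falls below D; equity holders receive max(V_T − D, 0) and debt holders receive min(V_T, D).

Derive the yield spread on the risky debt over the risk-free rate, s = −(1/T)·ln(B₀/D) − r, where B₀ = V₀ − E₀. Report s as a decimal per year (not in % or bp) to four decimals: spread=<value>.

spread=0.0050

d₁ = [ln(V₀/D) + (r + σ²/2)T] / (σ√T)
   = [ln(547.2753/295.6215) + (0.0097 + 0.5·0.1931²)·9.0440] / (0.1931·√9.0440)
   = [0.615872 + 0.256341] / 0.580714 = 1.501966
d₂ = d₁ − σ√T = 1.501966 − 0.580714 = 0.921252
N(d₁) = 0.933447,  N(d₂) = 0.821541,  e^(−rT) = 0.916011
E₀ = V₀·N(d₁) − D·e^(−rT)·N(d₂)
   = 547.2753·0.933447 − 295.6215·0.916011·0.821541 = 288.385457
B₀ = V₀ − E₀ = 547.2753 − 288.385457 = 258.889843
spread = −(1/T)·ln(B₀/D) − r = −(1/9.0440)·ln(258.889843/295.6215) − 0.0097 = 0.00497020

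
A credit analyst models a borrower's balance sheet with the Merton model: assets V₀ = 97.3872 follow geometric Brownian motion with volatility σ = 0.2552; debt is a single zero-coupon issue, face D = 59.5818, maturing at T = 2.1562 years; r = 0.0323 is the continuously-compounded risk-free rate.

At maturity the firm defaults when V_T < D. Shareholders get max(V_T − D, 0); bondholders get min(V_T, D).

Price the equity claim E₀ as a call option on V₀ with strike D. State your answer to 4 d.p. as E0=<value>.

d₁ = [ln(V₀/D) + (r + σ²/2)T] / (σ√T)
   = [ln(97.3872/59.5818) + (0.0323 + 0.5·0.2552²)·2.1562] / (0.2552·√2.1562)
   = [0.491345 + 0.139859] / 0.374736 = 1.684396
d₂ = d₁ − σ√T = 1.684396 − 0.374736 = 1.309660
N(d₁) = 0.953947,  N(d₂) = 0.904845,  e^(−rT) = 0.932725
E₀ = V₀·N(d₁) − D·e^(−rT)·N(d₂)
   = 97.3872·0.953947 − 59.5818·0.932725·0.904845 = 42.616966

E0=42.6170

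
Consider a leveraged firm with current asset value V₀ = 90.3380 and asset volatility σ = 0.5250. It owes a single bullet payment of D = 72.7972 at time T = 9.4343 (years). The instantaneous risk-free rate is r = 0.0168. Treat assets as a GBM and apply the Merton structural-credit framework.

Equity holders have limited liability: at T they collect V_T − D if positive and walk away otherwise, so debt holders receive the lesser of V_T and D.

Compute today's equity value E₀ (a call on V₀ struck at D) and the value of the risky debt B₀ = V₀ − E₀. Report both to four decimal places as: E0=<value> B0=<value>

E0=59.2510 B0=31.0870

d₁ = [ln(V₀/D) + (r + σ²/2)T] / (σ√T)
   = [ln(90.3380/72.7972) + (0.0168 + 0.5·0.5250²)·9.4343] / (0.5250·√9.4343)
   = [0.215881 + 1.458661] / 1.612554 = 1.038441
d₂ = d₁ − σ√T = 1.038441 − 1.612554 = -0.574113
N(d₁) = 0.850468,  N(d₂) = 0.282946,  e^(−rT) = 0.853426
E₀ = V₀·N(d₁) − D·e^(−rT)·N(d₂)
   = 90.3380·0.850468 − 72.7972·0.853426·0.282946 = 59.250957
B₀ = V₀ − E₀ = 90.3380 − 59.250957 = 31.087043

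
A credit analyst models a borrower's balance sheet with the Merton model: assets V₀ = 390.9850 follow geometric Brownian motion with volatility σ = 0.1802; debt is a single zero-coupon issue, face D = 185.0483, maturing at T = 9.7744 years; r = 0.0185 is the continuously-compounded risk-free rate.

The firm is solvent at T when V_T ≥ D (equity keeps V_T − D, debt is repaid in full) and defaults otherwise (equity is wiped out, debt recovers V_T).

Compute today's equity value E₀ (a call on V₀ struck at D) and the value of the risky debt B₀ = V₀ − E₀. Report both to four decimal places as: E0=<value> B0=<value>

E0=239.3295 B0=151.6555

d₁ = [ln(V₀/D) + (r + σ²/2)T] / (σ√T)
   = [ln(390.9850/185.0483) + (0.0185 + 0.5·0.1802²)·9.7744] / (0.1802·√9.7744)
   = [0.748052 + 0.339524] / 0.563378 = 1.930456
d₂ = d₁ − σ√T = 1.930456 − 0.563378 = 1.367078
N(d₁) = 0.973225,  N(d₂) = 0.914200,  e^(−rT) = 0.834580
E₀ = V₀·N(d₁) − D·e^(−rT)·N(d₂)
   = 390.9850·0.973225 − 185.0483·0.834580·0.914200 = 239.329469
B₀ = V₀ − E₀ = 390.9850 − 239.329469 = 151.655531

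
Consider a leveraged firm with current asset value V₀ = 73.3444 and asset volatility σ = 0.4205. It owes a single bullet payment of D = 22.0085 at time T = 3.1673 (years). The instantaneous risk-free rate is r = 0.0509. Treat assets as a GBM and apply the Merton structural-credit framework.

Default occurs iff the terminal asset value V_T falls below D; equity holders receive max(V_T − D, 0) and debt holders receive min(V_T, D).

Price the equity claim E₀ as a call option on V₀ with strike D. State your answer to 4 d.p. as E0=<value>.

d₁ = [ln(V₀/D) + (r + σ²/2)T] / (σ√T)
   = [ln(73.3444/22.0085) + (0.0509 + 0.5·0.4205²)·3.1673] / (0.4205·√3.1673)
   = [1.203737 + 0.441237] / 0.748360 = 2.198106
d₂ = d₁ − σ√T = 2.198106 − 0.748360 = 1.449745
N(d₁) = 0.986029,  N(d₂) = 0.926435,  e^(−rT) = 0.851109
E₀ = V₀·N(d₁) − D·e^(−rT)·N(d₂)
   = 73.3444·0.986029 − 22.0085·0.851109·0.926435 = 54.966085

E0=54.9661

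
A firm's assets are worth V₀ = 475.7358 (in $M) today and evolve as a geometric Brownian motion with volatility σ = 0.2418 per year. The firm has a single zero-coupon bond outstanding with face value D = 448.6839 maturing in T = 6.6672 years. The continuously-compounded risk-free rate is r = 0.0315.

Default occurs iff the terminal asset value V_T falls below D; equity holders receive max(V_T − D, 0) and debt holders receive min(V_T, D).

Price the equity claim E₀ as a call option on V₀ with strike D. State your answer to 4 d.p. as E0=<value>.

E0=167.8958

d₁ = [ln(V₀/D) + (r + σ²/2)T] / (σ√T)
   = [ln(475.7358/448.6839) + (0.0315 + 0.5·0.2418²)·6.6672] / (0.2418·√6.6672)
   = [0.058544 + 0.404923] / 0.624350 = 0.742320
d₂ = d₁ − σ√T = 0.742320 − 0.624350 = 0.117970
N(d₁) = 0.771053,  N(d₂) = 0.546954,  e^(−rT) = 0.810571
E₀ = V₀·N(d₁) − D·e^(−rT)·N(d₂)
   = 475.7358·0.771053 − 448.6839·0.810571·0.546954 = 167.895825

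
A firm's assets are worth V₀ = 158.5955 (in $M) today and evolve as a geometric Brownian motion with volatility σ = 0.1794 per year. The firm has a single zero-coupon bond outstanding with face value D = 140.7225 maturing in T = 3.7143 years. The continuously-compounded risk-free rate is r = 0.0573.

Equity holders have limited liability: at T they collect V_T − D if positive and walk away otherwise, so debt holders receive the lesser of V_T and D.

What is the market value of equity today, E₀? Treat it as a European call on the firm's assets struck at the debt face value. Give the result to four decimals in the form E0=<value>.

E0=48.9736

d₁ = [ln(V₀/D) + (r + σ²/2)T] / (σ√T)
   = [ln(158.5955/140.7225) + (0.0573 + 0.5·0.1794²)·3.7143] / (0.1794·√3.7143)
   = [0.119567 + 0.272601] / 0.345749 = 1.134255
d₂ = d₁ − σ√T = 1.134255 − 0.345749 = 0.788506
N(d₁) = 0.871656,  N(d₂) = 0.784800,  e^(−rT) = 0.808294
E₀ = V₀·N(d₁) − D·e^(−rT)·N(d₂)
   = 158.5955·0.871656 − 140.7225·0.808294·0.784800 = 48.973597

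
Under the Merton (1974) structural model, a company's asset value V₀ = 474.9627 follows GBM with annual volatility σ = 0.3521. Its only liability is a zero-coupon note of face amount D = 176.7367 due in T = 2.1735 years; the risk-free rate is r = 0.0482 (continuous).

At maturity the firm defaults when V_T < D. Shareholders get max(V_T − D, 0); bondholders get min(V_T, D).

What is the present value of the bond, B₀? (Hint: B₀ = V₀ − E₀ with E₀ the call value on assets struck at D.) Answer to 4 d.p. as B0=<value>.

d₁ = [ln(V₀/D) + (r + σ²/2)T] / (σ√T)
   = [ln(474.9627/176.7367) + (0.0482 + 0.5·0.3521²)·2.1735] / (0.3521·√2.1735)
   = [0.988575 + 0.239492] / 0.519094 = 2.365790
d₂ = d₁ − σ√T = 2.365790 − 0.519094 = 1.846697
N(d₁) = 0.991004,  N(d₂) = 0.967604,  e^(−rT) = 0.900538
E₀ = V₀·N(d₁) − D·e^(−rT)·N(d₂)
   = 474.9627·0.991004 − 176.7367·0.900538·0.967604 = 316.687893
B₀ = V₀ − E₀ = 474.9627 − 316.687893 = 158.274807

B0=158.2748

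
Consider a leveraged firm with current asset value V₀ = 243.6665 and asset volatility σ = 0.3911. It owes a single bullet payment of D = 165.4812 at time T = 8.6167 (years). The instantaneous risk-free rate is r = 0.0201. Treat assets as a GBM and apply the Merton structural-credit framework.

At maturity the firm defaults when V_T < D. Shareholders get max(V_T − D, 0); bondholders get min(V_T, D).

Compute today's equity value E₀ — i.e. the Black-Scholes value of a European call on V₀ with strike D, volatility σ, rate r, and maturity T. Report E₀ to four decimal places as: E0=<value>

d₁ = [ln(V₀/D) + (r + σ²/2)T] / (σ√T)
   = [ln(243.6665/165.4812) + (0.0201 + 0.5·0.3911²)·8.6167] / (0.3911·√8.6167)
   = [0.386943 + 0.832197] / 1.148043 = 1.061929
d₂ = d₁ − σ√T = 1.061929 − 1.148043 = -0.086115
N(d₁) = 0.855866,  N(d₂) = 0.465688,  e^(−rT) = 0.840973
E₀ = V₀·N(d₁) − D·e^(−rT)·N(d₂)
   = 243.6665·0.855866 − 165.4812·0.840973·0.465688 = 143.738341

E0=143.7383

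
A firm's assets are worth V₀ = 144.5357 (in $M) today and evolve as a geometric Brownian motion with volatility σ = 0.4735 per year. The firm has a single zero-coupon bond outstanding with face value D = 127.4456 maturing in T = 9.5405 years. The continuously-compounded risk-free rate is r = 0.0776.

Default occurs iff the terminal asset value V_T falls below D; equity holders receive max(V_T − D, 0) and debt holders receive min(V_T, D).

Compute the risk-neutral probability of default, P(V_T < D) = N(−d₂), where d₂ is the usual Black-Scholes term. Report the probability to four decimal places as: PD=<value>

PD=0.5553

d₁ = [ln(V₀/D) + (r + σ²/2)T] / (σ√T)
   = [ln(144.5357/127.4456) + (0.0776 + 0.5·0.4735²)·9.5405] / (0.4735·√9.5405)
   = [0.125837 + 1.809844] / 1.462533 = 1.323513
d₂ = d₁ − σ√T = 1.323513 − 1.462533 = -0.139020
risk-neutral PD = N(−d₂) = N(0.139020) = 0.555283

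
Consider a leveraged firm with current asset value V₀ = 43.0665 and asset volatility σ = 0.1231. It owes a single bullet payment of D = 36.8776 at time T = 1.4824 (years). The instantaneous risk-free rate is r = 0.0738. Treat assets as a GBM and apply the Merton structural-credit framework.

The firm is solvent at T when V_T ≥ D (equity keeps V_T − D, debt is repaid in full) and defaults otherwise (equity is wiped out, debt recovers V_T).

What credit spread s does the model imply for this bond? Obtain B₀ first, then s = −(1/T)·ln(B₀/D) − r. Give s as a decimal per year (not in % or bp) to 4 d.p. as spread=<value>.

d₁ = [ln(V₀/D) + (r + σ²/2)T] / (σ√T)
   = [ln(43.0665/36.8776) + (0.0738 + 0.5·0.1231²)·1.4824] / (0.1231·√1.4824)
   = [0.155141 + 0.120633] / 0.149879 = 1.839978
d₂ = d₁ − σ√T = 1.839978 − 0.149879 = 1.690099
N(d₁) = 0.967114,  N(d₂) = 0.954496,  e^(−rT) = 0.896371
E₀ = V₀·N(d₁) − D·e^(−rT)·N(d₂)
   = 43.0665·0.967114 − 36.8776·0.896371·0.954496 = 10.098420
B₀ = V₀ − E₀ = 43.0665 − 10.098420 = 32.968080
spread = −(1/T)·ln(B₀/D) − r = −(1/1.4824)·ln(32.968080/36.8776) − 0.0738 = 0.00179667

spread=0.0018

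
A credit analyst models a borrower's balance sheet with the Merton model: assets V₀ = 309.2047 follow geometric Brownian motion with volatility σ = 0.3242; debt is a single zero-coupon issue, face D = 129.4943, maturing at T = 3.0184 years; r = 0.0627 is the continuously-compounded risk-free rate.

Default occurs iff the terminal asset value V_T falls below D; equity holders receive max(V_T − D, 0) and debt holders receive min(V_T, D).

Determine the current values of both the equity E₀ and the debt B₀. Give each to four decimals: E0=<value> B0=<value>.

E0=203.1921 B0=106.0126

d₁ = [ln(V₀/D) + (r + σ²/2)T] / (σ√T)
   = [ln(309.2047/129.4943) + (0.0627 + 0.5·0.3242²)·3.0184] / (0.3242·√3.0184)
   = [0.870367 + 0.347879] / 0.563250 = 2.162885
d₂ = d₁ − σ√T = 2.162885 − 0.563250 = 1.599635
N(d₁) = 0.984725,  N(d₂) = 0.945160,  e^(−rT) = 0.827577
E₀ = V₀·N(d₁) − D·e^(−rT)·N(d₂)
   = 309.2047·0.984725 − 129.4943·0.827577·0.945160 = 203.192138
B₀ = V₀ − E₀ = 309.2047 − 203.192138 = 106.012562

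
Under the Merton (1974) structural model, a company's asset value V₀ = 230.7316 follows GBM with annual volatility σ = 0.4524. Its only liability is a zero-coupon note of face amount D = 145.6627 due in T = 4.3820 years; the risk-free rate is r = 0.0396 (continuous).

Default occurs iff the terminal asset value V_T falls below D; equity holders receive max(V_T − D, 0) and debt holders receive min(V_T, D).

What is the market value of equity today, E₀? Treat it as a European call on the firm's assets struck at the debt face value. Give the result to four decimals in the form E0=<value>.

E0=130.7973

d₁ = [ln(V₀/D) + (r + σ²/2)T] / (σ√T)
   = [ln(230.7316/145.6627) + (0.0396 + 0.5·0.4524²)·4.3820] / (0.4524·√4.3820)
   = [0.459961 + 0.621950] / 0.947019 = 1.142439
d₂ = d₁ − σ√T = 1.142439 − 0.947019 = 0.195419
N(d₁) = 0.873364,  N(d₂) = 0.577468,  e^(−rT) = 0.840694
E₀ = V₀·N(d₁) − D·e^(−rT)·N(d₂)
   = 230.7316·0.873364 − 145.6627·0.840694·0.577468 = 130.797279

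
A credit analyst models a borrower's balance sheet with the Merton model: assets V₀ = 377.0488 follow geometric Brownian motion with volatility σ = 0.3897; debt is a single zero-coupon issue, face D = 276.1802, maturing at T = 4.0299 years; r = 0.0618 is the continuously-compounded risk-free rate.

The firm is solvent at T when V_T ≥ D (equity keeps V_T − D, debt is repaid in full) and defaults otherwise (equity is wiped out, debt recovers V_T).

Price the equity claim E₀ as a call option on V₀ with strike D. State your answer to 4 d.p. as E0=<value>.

d₁ = [ln(V₀/D) + (r + σ²/2)T] / (σ√T)
   = [ln(377.0488/276.1802) + (0.0618 + 0.5·0.3897²)·4.0299] / (0.3897·√4.0299)
   = [0.311321 + 0.555050] / 0.782308 = 1.107456
d₂ = d₁ − σ√T = 1.107456 − 0.782308 = 0.325149
N(d₁) = 0.865952,  N(d₂) = 0.627466,  e^(−rT) = 0.779543
E₀ = V₀·N(d₁) − D·e^(−rT)·N(d₂)
   = 377.0488·0.865952 − 276.1802·0.779543·0.627466 = 191.416261

E0=191.4163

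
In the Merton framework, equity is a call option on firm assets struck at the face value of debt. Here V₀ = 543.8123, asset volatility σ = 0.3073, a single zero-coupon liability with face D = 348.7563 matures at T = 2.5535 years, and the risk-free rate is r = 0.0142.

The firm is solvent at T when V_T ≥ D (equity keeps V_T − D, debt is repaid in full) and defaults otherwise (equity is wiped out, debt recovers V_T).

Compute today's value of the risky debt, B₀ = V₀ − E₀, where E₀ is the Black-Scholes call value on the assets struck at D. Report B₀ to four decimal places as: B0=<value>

d₁ = [ln(V₀/D) + (r + σ²/2)T] / (σ√T)
   = [ln(543.8123/348.7563) + (0.0142 + 0.5·0.3073²)·2.5535] / (0.3073·√2.5535)
   = [0.444231 + 0.156827] / 0.491055 = 1.224013
d₂ = d₁ − σ√T = 1.224013 − 0.491055 = 0.732958
N(d₁) = 0.889526,  N(d₂) = 0.768208,  e^(−rT) = 0.964390
E₀ = V₀·N(d₁) − D·e^(−rT)·N(d₂)
   = 543.8123·0.889526 − 348.7563·0.964390·0.768208 = 225.358622
B₀ = V₀ − E₀ = 543.8123 − 225.358622 = 318.453678

B0=318.4537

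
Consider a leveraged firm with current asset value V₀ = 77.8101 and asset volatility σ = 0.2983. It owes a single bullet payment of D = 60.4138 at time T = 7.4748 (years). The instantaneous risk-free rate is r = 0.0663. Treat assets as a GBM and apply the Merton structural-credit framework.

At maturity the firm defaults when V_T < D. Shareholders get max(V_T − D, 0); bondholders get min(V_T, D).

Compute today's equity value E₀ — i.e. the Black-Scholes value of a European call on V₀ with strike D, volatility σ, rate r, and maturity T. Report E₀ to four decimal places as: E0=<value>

E0=45.0345

d₁ = [ln(V₀/D) + (r + σ²/2)T] / (σ√T)
   = [ln(77.8101/60.4138) + (0.0663 + 0.5·0.2983²)·7.4748] / (0.2983·√7.4748)
   = [0.253054 + 0.828144] / 0.815555 = 1.325721
d₂ = d₁ − σ√T = 1.325721 − 0.815555 = 0.510166
N(d₁) = 0.907534,  N(d₂) = 0.695032,  e^(−rT) = 0.609218
E₀ = V₀·N(d₁) − D·e^(−rT)·N(d₂)
   = 77.8101·0.907534 − 60.4138·0.609218·0.695032 = 45.034515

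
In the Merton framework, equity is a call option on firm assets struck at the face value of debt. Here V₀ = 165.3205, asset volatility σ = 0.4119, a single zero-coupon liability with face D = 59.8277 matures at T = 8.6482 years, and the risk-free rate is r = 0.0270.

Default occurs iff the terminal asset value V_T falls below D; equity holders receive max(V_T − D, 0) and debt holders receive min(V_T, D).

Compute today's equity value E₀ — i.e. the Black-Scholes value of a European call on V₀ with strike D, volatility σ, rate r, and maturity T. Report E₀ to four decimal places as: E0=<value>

E0=125.4272

d₁ = [ln(V₀/D) + (r + σ²/2)T] / (σ√T)
   = [ln(165.3205/59.8277) + (0.0270 + 0.5·0.4119²)·8.6482] / (0.4119·√8.6482)
   = [1.016417 + 0.967135] / 1.211308 = 1.637529
d₂ = d₁ − σ√T = 1.637529 − 1.211308 = 0.426221
N(d₁) = 0.949240,  N(d₂) = 0.665027,  e^(−rT) = 0.791756
E₀ = V₀·N(d₁) − D·e^(−rT)·N(d₂)
   = 165.3205·0.949240 − 59.8277·0.791756·0.665027 = 125.427212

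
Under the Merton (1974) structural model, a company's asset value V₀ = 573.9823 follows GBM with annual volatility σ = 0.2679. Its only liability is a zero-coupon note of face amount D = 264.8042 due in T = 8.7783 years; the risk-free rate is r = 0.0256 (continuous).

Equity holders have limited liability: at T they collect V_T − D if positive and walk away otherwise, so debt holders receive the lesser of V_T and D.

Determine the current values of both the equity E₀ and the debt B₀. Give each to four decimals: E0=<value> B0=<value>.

E0=375.5186 B0=198.4637

d₁ = [ln(V₀/D) + (r + σ²/2)T] / (σ√T)
   = [ln(573.9823/264.8042) + (0.0256 + 0.5·0.2679²)·8.7783] / (0.2679·√8.7783)
   = [0.773608 + 0.539736] / 0.793739 = 1.654628
d₂ = d₁ − σ√T = 1.654628 − 0.793739 = 0.860889
N(d₁) = 0.951000,  N(d₂) = 0.805350,  e^(−rT) = 0.798736
E₀ = V₀·N(d₁) − D·e^(−rT)·N(d₂)
   = 573.9823·0.951000 − 264.8042·0.798736·0.805350 = 375.518564
B₀ = V₀ − E₀ = 573.9823 − 375.518564 = 198.463736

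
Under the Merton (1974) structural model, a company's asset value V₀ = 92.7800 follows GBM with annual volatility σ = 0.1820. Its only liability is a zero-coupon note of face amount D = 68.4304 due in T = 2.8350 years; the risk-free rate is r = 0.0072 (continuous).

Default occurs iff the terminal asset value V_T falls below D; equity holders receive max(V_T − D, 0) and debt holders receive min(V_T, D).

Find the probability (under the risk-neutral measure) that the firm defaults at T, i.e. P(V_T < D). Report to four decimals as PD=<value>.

d₁ = [ln(V₀/D) + (r + σ²/2)T] / (σ√T)
   = [ln(92.7800/68.4304) + (0.0072 + 0.5·0.1820²)·2.8350] / (0.1820·√2.8350)
   = [0.304414 + 0.067365] / 0.306442 = 1.213213
d₂ = d₁ − σ√T = 1.213213 − 0.306442 = 0.906772
risk-neutral PD = N(−d₂) = N(-0.906772) = 0.182264

PD=0.1823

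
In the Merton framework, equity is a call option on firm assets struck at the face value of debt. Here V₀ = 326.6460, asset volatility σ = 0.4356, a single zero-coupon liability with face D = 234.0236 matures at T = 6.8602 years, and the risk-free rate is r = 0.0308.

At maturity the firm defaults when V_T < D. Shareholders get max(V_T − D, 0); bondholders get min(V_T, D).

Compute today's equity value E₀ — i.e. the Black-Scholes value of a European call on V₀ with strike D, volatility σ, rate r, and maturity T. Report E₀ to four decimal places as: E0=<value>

E0=190.8125

d₁ = [ln(V₀/D) + (r + σ²/2)T] / (σ√T)
   = [ln(326.6460/234.0236) + (0.0308 + 0.5·0.4356²)·6.8602] / (0.4356·√6.8602)
   = [0.333455 + 0.862147] / 1.140923 = 1.047925
d₂ = d₁ − σ√T = 1.047925 − 1.140923 = -0.092998
N(d₁) = 0.852663,  N(d₂) = 0.462953,  e^(−rT) = 0.809536
E₀ = V₀·N(d₁) − D·e^(−rT)·N(d₂)
   = 326.6460·0.852663 − 234.0236·0.809536·0.462953 = 190.812481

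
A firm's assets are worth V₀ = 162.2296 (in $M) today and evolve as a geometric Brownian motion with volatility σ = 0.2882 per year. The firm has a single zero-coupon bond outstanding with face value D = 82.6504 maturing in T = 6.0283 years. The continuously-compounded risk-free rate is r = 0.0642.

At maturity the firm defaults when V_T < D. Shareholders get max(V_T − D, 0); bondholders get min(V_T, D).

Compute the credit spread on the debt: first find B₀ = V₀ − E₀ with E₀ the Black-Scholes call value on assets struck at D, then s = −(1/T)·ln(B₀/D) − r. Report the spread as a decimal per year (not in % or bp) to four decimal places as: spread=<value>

spread=0.0057

d₁ = [ln(V₀/D) + (r + σ²/2)T] / (σ√T)
   = [ln(162.2296/82.6504) + (0.0642 + 0.5·0.2882²)·6.0283] / (0.2882·√6.0283)
   = [0.674393 + 0.637370] / 0.707606 = 1.853804
d₂ = d₁ − σ√T = 1.853804 − 0.707606 = 1.146199
N(d₁) = 0.968116,  N(d₂) = 0.874144,  e^(−rT) = 0.679080
E₀ = V₀·N(d₁) − D·e^(−rT)·N(d₂)
   = 162.2296·0.968116 − 82.6504·0.679080·0.874144 = 107.994784
B₀ = V₀ − E₀ = 162.2296 − 107.994784 = 54.234816
spread = −(1/T)·ln(B₀/D) − r = −(1/6.0283)·ln(54.234816/82.6504) − 0.0642 = 0.00568647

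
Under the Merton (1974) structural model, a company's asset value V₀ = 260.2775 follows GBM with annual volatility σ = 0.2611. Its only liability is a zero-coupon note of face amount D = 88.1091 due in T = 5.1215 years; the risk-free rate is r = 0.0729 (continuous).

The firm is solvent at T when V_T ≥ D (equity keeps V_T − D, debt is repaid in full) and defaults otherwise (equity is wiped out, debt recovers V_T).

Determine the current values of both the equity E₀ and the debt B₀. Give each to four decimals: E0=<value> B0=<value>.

E0=199.7814 B0=60.4961

d₁ = [ln(V₀/D) + (r + σ²/2)T] / (σ√T)
   = [ln(260.2775/88.1091) + (0.0729 + 0.5·0.2611²)·5.1215] / (0.2611·√5.1215)
   = [1.083173 + 0.547932] / 0.590888 = 2.760427
d₂ = d₁ − σ√T = 2.760427 − 0.590888 = 2.169539
N(d₁) = 0.997114,  N(d₂) = 0.984979,  e^(−rT) = 0.688419
E₀ = V₀·N(d₁) − D·e^(−rT)·N(d₂)
   = 260.2775·0.997114 − 88.1091·0.688419·0.984979 = 199.781376
B₀ = V₀ − E₀ = 260.2775 − 199.781376 = 60.496124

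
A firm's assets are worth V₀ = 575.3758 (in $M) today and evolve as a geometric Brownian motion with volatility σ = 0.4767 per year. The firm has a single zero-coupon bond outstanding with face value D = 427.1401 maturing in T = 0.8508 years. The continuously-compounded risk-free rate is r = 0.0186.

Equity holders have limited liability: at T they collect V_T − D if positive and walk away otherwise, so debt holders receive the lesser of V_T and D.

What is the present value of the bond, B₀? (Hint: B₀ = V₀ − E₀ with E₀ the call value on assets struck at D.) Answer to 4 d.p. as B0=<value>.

d₁ = [ln(V₀/D) + (r + σ²/2)T] / (σ√T)
   = [ln(575.3758/427.1401) + (0.0186 + 0.5·0.4767²)·0.8508] / (0.4767·√0.8508)
   = [0.297911 + 0.112494] / 0.439702 = 0.933371
d₂ = d₁ − σ√T = 0.933371 − 0.439702 = 0.493668
N(d₁) = 0.824686,  N(d₂) = 0.689230,  e^(−rT) = 0.984300
E₀ = V₀·N(d₁) − D·e^(−rT)·N(d₂)
   = 575.3758·0.824686 − 427.1401·0.984300·0.689230 = 184.728667
B₀ = V₀ − E₀ = 575.3758 − 184.728667 = 390.647133

B0=390.6471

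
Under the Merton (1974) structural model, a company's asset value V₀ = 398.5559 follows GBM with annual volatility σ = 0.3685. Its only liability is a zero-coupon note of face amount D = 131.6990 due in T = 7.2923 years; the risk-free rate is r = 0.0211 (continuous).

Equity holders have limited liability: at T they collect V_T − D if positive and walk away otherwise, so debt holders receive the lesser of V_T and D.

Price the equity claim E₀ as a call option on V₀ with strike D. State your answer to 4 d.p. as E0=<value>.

d₁ = [ln(V₀/D) + (r + σ²/2)T] / (σ√T)
   = [ln(398.5559/131.6990) + (0.0211 + 0.5·0.3685²)·7.2923] / (0.3685·√7.2923)
   = [1.107329 + 0.648986] / 0.995107 = 1.764951
d₂ = d₁ − σ√T = 1.764951 − 0.995107 = 0.769844
N(d₁) = 0.961214,  N(d₂) = 0.779304,  e^(−rT) = 0.857386
E₀ = V₀·N(d₁) − D·e^(−rT)·N(d₂)
   = 398.5559·0.961214 − 131.6990·0.857386·0.779304 = 295.101000

E0=295.1010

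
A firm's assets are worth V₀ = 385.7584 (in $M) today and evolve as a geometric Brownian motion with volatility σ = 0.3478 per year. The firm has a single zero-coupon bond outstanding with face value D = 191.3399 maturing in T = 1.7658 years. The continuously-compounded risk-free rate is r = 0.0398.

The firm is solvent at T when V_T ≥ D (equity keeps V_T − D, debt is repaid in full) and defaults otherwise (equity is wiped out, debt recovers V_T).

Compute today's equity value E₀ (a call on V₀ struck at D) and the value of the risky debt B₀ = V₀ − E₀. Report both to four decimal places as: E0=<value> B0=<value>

d₁ = [ln(V₀/D) + (r + σ²/2)T] / (σ√T)
   = [ln(385.7584/191.3399) + (0.0398 + 0.5·0.3478²)·1.7658] / (0.3478·√1.7658)
   = [0.701160 + 0.177079] / 0.462168 = 1.900256
d₂ = d₁ − σ√T = 1.900256 − 0.462168 = 1.438088
N(d₁) = 0.971300,  N(d₂) = 0.924795,  e^(−rT) = 0.932134
E₀ = V₀·N(d₁) − D·e^(−rT)·N(d₂)
   = 385.7584·0.971300 − 191.3399·0.932134·0.924795 = 209.745897
B₀ = V₀ − E₀ = 385.7584 − 209.745897 = 176.012503

E0=209.7459 B0=176.0125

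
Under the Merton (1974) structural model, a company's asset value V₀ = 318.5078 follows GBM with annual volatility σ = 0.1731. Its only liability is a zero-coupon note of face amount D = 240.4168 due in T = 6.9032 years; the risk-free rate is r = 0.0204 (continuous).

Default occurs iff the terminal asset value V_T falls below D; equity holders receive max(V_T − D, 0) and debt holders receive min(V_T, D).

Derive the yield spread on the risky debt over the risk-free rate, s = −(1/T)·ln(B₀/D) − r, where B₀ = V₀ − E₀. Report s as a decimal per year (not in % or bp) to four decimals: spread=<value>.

spread=0.0078

d₁ = [ln(V₀/D) + (r + σ²/2)T] / (σ√T)
   = [ln(318.5078/240.4168) + (0.0204 + 0.5·0.1731²)·6.9032] / (0.1731·√6.9032)
   = [0.281273 + 0.244248] / 0.454802 = 1.155493
d₂ = d₁ − σ√T = 1.155493 − 0.454802 = 0.700691
N(d₁) = 0.876056,  N(d₂) = 0.758252,  e^(−rT) = 0.868641
E₀ = V₀·N(d₁) − D·e^(−rT)·N(d₂)
   = 318.5078·0.876056 − 240.4168·0.868641·0.758252 = 120.680313
B₀ = V₀ − E₀ = 318.5078 − 120.680313 = 197.827487
spread = −(1/T)·ln(B₀/D) − r = −(1/6.9032)·ln(197.827487/240.4168) − 0.0204 = 0.00784469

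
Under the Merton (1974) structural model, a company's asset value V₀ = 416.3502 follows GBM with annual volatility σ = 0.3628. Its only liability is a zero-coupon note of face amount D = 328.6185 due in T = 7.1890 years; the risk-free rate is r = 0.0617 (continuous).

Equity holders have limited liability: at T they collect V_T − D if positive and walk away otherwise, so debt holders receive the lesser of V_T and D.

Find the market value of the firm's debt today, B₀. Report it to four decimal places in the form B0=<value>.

B0=172.3019

d₁ = [ln(V₀/D) + (r + σ²/2)T] / (σ√T)
   = [ln(416.3502/328.6185) + (0.0617 + 0.5·0.3628²)·7.1890] / (0.3628·√7.1890)
   = [0.236629 + 0.916683] / 0.972751 = 1.185620
d₂ = d₁ − σ√T = 1.185620 − 0.972751 = 0.212869
N(d₁) = 0.882114,  N(d₂) = 0.584286,  e^(−rT) = 0.641747
E₀ = V₀·N(d₁) − D·e^(−rT)·N(d₂)
   = 416.3502·0.882114 − 328.6185·0.641747·0.584286 = 244.048330
B₀ = V₀ − E₀ = 416.3502 − 244.048330 = 172.301870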